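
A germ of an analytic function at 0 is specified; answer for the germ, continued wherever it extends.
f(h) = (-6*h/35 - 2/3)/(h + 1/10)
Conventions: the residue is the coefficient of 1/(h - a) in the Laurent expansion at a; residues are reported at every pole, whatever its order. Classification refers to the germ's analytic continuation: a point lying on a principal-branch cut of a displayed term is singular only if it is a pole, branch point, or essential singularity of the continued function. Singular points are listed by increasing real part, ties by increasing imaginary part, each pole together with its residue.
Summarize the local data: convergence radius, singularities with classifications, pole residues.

Radius of convergence at 0: 1/10.
At -1/10: a pole of order 1; residue -341/525.

Denominator factor (h + 1/10): pole of order 1 at -1/10, modulus 1/10.
The radius of convergence is the smallest modulus among the singular points: 1/10.
At the order-1 pole -1/10 set g(h) = (h - (-1/10))*f(h) = -6*h/35 - 2/3.
Simple pole: residue = g(a) at a = -1/10, which is -341/525.


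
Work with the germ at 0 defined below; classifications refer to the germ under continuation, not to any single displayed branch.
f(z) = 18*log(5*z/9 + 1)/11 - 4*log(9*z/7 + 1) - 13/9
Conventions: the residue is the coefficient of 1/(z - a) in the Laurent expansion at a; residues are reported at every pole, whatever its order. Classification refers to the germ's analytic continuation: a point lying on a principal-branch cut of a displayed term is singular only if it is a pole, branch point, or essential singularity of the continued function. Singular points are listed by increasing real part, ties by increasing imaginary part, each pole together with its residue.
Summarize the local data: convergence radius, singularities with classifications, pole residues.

Radius of convergence at 0: 7/9.
At -9/5: a logarithmic branch point.
At -7/9: a logarithmic branch point.

Branch term (-4)*log(1 - z/(-7/9)): its argument vanishes at z = -7/9, a logarithmic branch point, modulus 7/9.
Branch term (18/11)*log(1 - z/(-9/5)): its argument vanishes at z = -9/5, a logarithmic branch point, modulus 9/5.
The radius of convergence is the smallest modulus among the singular points: 7/9.
List the singular points by increasing real part (a conjugate pair: the negative imaginary part first).


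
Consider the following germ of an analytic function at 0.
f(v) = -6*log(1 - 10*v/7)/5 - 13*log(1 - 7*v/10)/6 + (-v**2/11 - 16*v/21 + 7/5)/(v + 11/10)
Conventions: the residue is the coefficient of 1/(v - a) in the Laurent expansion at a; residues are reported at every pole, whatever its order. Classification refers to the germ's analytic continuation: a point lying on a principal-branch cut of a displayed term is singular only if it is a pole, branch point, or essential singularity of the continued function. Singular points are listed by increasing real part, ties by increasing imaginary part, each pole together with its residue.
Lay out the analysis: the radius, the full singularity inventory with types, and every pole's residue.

Radius of convergence at 0: 7/10.
At -11/10: a pole of order 1; residue 4469/2100.
At 7/10: a logarithmic branch point.
At 10/7: a logarithmic branch point.

Denominator factor (v + 11/10): pole of order 1 at -11/10, modulus 11/10.
Branch term (-13/6)*log(1 - v/(10/7)): its argument vanishes at v = 10/7, a logarithmic branch point, modulus 10/7.
Branch term (-6/5)*log(1 - v/(7/10)): its argument vanishes at v = 7/10, a logarithmic branch point, modulus 7/10.
The radius of convergence is the smallest modulus among the singular points: 7/10.
The branch terms are analytic at -11/10 and contribute nothing to the residue; only the rational part matters.
At the order-1 pole -11/10 set g(v) = (v - (-11/10))*(rational part) = -v**2/11 - 16*v/21 + 7/5.
Simple pole: residue = g(a) at a = -11/10, which is 4469/2100.
List the singular points by increasing real part (a conjugate pair: the negative imaginary part first).


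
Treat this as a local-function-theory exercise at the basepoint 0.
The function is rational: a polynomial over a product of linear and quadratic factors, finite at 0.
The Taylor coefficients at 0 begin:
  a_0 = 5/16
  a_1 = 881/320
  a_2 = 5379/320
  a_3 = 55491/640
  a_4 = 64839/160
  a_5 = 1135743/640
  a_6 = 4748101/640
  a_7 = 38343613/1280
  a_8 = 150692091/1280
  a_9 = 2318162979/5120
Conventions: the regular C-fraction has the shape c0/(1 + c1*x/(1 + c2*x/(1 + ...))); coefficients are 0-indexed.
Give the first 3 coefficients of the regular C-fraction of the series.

Taylor coefficients (read off): a_0 = 5/16, a_1 = 881/320, a_2 = 5379/320.
c0 = a_0 = 5/16. Peel one level at a time: if S = 1 + c*x/S' with S'(0) = 1, then c is the x-coefficient of S and S' = c*x/(S - 1).
S_1 = c0/f = 1 + (-881/100)*x + (238261/10000)*x^2 + ...; c1 = -881/100.
S_2 = c1*x/(S_1 - 1) = 1 + (238261/88100)*x + ...; c2 = 238261/88100.

The regular C-fraction coefficients are [5/16, -881/100, 238261/88100].


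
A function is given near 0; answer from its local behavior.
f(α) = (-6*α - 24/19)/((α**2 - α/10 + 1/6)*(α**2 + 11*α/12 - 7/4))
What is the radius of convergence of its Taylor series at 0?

The radius of convergence is (1/6)*sqrt(6).

Denominator factor (α**2 + 11*α/12 - 7/4): discriminant 1129/144, real irrational roots -11/24 + (1/24)*sqrt(1129) and -11/24 - (1/24)*sqrt(1129); poles of order 1, moduli -11/24 + (1/24)*sqrt(1129) and 11/24 + (1/24)*sqrt(1129).
Denominator factor (α**2 - α/10 + 1/6): discriminant -197/300, complex-conjugate roots (1/20) + ((1/60)*sqrt(591))*i and (1/20) - ((1/60)*sqrt(591))*i; poles of order 1, moduli (1/6)*sqrt(6) and (1/6)*sqrt(6).
The radius of convergence is the smallest modulus among the singular points: (1/6)*sqrt(6).


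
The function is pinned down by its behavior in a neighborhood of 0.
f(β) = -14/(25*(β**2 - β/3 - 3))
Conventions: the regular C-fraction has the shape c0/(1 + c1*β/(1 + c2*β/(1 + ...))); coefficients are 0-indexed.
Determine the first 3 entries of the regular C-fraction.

Taylor coefficients (expand at 0): a_0 = 14/75, a_1 = -14/675, a_2 = 392/6075.
c0 = a_0 = 14/75. Peel one level at a time: if S = 1 + c*β/S' with S'(0) = 1, then c is the β-coefficient of S and S' = c*β/(S - 1).
S_1 = c0/f = 1 + (1/9)*β + (-1/3)*β^2 + ...; c1 = 1/9.
S_2 = c1*β/(S_1 - 1) = 1 + (3)*β + ...; c2 = 3.

The regular C-fraction coefficients are [14/75, 1/9, 3].


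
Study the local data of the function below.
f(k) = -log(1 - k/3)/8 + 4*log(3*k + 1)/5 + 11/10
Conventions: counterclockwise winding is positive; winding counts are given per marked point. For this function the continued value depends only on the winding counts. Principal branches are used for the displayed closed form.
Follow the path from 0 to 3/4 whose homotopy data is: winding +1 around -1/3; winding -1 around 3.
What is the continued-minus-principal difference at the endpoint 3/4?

The rational part is single-valued and drops out of the difference; each branch term changes only by its own monodromy.
(-1/8)*log(1 - k/(3)): each positive loop around 3 adds 2*pi*i to the log, so winding -1 contributes (-1/8)*(-1)*2*pi*i = (1/4)*pi*i.
(4/5)*log(1 - k/(-1/3)): each positive loop around -1/3 adds 2*pi*i to the log, so winding +1 contributes (4/5)*(1)*2*pi*i = (8/5)*pi*i.
Summing the contributions at k = 3/4 gives (37/20)*pi*i.

Continued minus principal equals (37/20)*pi*i.


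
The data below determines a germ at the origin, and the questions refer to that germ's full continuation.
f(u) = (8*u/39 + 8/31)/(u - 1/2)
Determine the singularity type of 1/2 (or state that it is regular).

The point is a pole of order 1.

The denominator factor u - 1/2 vanishes at 1/2 and appears to the power 1; the numerator there equals 436/1209, nonzero, and no other factor vanishes.
Hence a pole whose order is the multiplicity, 1.


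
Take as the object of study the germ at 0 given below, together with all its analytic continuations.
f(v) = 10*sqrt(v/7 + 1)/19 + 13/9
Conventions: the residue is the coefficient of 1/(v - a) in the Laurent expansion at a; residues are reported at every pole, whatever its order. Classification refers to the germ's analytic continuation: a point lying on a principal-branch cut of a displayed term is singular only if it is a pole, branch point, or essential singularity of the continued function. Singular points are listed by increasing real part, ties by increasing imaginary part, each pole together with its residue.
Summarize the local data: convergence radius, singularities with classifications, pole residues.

Branch term (10/19)*sqrt(1 - v/(-7)): its argument vanishes at v = -7, a square-root branch point, modulus 7.
The radius of convergence is the smallest modulus among the singular points: 7.

Radius of convergence at 0: 7.
At -7: an algebraic (square-root) branch point.


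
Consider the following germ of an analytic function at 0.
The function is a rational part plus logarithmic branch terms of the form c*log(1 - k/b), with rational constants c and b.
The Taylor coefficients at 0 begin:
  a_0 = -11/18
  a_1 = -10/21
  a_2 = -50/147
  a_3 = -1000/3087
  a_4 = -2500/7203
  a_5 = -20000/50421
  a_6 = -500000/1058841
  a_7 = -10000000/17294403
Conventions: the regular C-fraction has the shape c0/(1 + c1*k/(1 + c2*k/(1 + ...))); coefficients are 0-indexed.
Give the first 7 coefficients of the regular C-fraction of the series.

Taylor coefficients (read off): a_0 = -11/18, a_1 = -10/21, a_2 = -50/147, a_3 = -1000/3087, a_4 = -2500/7203, a_5 = -20000/50421, a_6 = -500000/1058841.
c0 = a_0 = -11/18. Peel one level at a time: if S = 1 + c*k/S' with S'(0) = 1, then c is the k-coefficient of S and S' = c*k/(S - 1).
S_1 = c0/f = 1 + (-60/77)*k + (300/5929)*k^2 + ...; c1 = -60/77.
S_2 = c1*k/(S_1 - 1) = 1 + (5/77)*k + (-25/147)*k^2 + ...; c2 = 5/77.
S_3 = c2*k/(S_2 - 1) = 1 + (55/21)*k + (550/63)*k^2 + ...; c3 = 55/21.
S_4 = c3*k/(S_3 - 1) = 1 + (-10/3)*k + (-20/147)*k^2 + ...; c4 = -10/3.
S_5 = c4*k/(S_4 - 1) = 1 + (-2/49)*k + (-66/2401)*k^2 + ...; c5 = -2/49.
S_6 = c5*k/(S_5 - 1) = 1 + (-33/49)*k + ...; c6 = -33/49.

The regular C-fraction coefficients are [-11/18, -60/77, 5/77, 55/21, -10/3, -2/49, -33/49].


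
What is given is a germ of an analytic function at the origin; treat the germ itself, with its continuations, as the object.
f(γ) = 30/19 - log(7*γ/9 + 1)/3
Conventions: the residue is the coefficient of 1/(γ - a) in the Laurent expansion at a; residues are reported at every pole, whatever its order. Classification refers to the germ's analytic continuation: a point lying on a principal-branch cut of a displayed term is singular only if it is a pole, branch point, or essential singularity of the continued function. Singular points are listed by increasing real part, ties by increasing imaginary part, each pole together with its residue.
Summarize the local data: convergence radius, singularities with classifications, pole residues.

Radius of convergence at 0: 9/7.
At -9/7: a logarithmic branch point.

Branch term (-1/3)*log(1 - γ/(-9/7)): its argument vanishes at γ = -9/7, a logarithmic branch point, modulus 9/7.
The radius of convergence is the smallest modulus among the singular points: 9/7.


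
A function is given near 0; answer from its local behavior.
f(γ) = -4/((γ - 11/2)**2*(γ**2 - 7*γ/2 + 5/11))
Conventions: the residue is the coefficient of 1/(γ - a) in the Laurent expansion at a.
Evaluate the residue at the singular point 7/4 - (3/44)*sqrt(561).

The residue is -605/5292 + (1793/269892)*sqrt(561).

The factor γ**2 - 7*γ/2 + 5/11 splits as (γ - a)(γ - a') with a = 7/4 - (3/44)*sqrt(561), a' = 7/4 + (3/44)*sqrt(561). At the order-1 pole a set g(γ) = (γ - a)*f(γ) = [-4/(γ - 11/2)**2] / (γ - a').
Simple pole: residue = g(a) at a = 7/4 - (3/44)*sqrt(561), which is -605/5292 + (1793/269892)*sqrt(561).


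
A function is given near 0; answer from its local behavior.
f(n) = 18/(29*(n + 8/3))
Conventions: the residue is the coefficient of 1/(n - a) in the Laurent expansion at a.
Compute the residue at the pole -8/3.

At the order-1 pole -8/3 set g(n) = (n - (-8/3))*f(n) = 18/29.
Simple pole: residue = g(a) at a = -8/3, which is 18/29.

The residue is 18/29.


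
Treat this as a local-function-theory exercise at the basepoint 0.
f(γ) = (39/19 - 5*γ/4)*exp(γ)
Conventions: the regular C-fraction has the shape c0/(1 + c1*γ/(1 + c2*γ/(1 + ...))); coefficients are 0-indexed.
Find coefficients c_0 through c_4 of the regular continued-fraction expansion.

Taylor coefficients (expand at 0): a_0 = 39/19, a_1 = 61/76, a_2 = -17/76, a_3 = -43/152, a_4 = -7/57.
c0 = a_0 = 39/19. Peel one level at a time: if S = 1 + c*γ/S' with S'(0) = 1, then c is the γ-coefficient of S and S' = c*γ/(S - 1).
S_1 = c0/f = 1 + (-61/156)*γ + (6373/24336)*γ^2 + ...; c1 = -61/156.
S_2 = c1*γ/(S_1 - 1) = 1 + (6373/9516)*γ + (3201/7442)*γ^2 + ...; c2 = 6373/9516.
S_3 = c2*γ/(S_2 - 1) = 1 + (-249678/388753)*γ + (-5752396/40615129)*γ^2 + ...; c3 = -249678/388753.
S_4 = c3*γ/(S_3 - 1) = 1 + (-13496006/61199919)*γ + ...; c4 = -13496006/61199919.

The regular C-fraction coefficients are [39/19, -61/156, 6373/9516, -249678/388753, -13496006/61199919].


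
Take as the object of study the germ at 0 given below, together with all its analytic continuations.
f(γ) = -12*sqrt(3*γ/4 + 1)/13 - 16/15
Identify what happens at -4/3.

The point is an algebraic (square-root) branch point.

The term (-12/13)*sqrt(1 - γ/(-4/3)) has argument 1 - -4/3/(-4/3) = 0 at -4/3: a square-root (algebraic, two-sheeted) branch point; the remaining terms are analytic or single-valued there.


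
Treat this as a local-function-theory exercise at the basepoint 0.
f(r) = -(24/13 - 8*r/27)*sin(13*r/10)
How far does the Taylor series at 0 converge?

The radius of convergence is infinite.

The factor -sin(13*r/10) is entire and contributes no finite singular point.
The polynomial part has no poles.
No finite singular points: the Taylor series at 0 converges everywhere.


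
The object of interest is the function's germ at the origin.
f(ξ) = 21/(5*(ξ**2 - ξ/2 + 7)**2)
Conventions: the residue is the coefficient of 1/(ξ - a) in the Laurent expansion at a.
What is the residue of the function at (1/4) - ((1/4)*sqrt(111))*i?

The residue is ((112/20535)*sqrt(111))*i.

The factor ξ**2 - ξ/2 + 7 splits as (ξ - a)(ξ - a') with a = (1/4) - ((1/4)*sqrt(111))*i, a' = (1/4) + ((1/4)*sqrt(111))*i. At the order-2 pole a set g(ξ) = (ξ - a)^2*f(ξ) = [21/5] / (ξ - a')^2.
Order-2 pole: residue = g'(a); g'((1/4) - ((1/4)*sqrt(111))*i) = ((112/20535)*sqrt(111))*i, so the residue is ((112/20535)*sqrt(111))*i.


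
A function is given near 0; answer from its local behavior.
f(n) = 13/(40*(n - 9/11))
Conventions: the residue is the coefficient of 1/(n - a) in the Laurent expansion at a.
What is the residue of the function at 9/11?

The residue is 13/40.

At the order-1 pole 9/11 set g(n) = (n - (9/11))*f(n) = 13/40.
Simple pole: residue = g(a) at a = 9/11, which is 13/40.


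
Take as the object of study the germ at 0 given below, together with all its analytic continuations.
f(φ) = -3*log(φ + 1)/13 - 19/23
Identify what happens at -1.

The term (-3/13)*log(1 - φ/(-1)) has argument 1 - -1/(-1) = 0 at -1: a logarithmic (infinitely-sheeted) branch point; the remaining terms are analytic or single-valued there.

The point is a logarithmic branch point.


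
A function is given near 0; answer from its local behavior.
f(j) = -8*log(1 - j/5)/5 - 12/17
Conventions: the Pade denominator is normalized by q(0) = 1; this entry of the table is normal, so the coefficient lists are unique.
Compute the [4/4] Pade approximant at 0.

The Pade approximant has numerator coefficients [-12/17, 256/425, -1968/14875, 304/31875, -188/1115625]; denominator coefficients [1, -2/5, 9/175, -2/875, 1/43750].

Taylor coefficients needed (expand at 0): a_0 = -12/17, a_1 = 8/25, a_2 = 4/125, a_3 = 8/1875, a_4 = 2/3125, a_5 = 8/78125, a_6 = 4/234375, a_7 = 8/2734375, a_8 = 1/1953125.
Write the denominator as Q(j) = 1 + q1*j + q2*j^2 + q3*j^3 + q4*j^4. Requiring Q*f - P = O(j^9) with deg P <= 4 kills the coefficients of j^5..j^8 in Q*f:
  j^5: a_5 + q1*a_4 + q2*a_3 + q3*a_2 + q4*a_1 = 0, i.e. 8/78125 + (2/3125)*q1 + (8/1875)*q2 + (4/125)*q3 + (8/25)*q4 = 0.
  j^6: a_6 + q1*a_5 + q2*a_4 + q3*a_3 + q4*a_2 = 0, i.e. 4/234375 + (8/78125)*q1 + (2/3125)*q2 + (8/1875)*q3 + (4/125)*q4 = 0.
  j^7: a_7 + q1*a_6 + q2*a_5 + q3*a_4 + q4*a_3 = 0, i.e. 8/2734375 + (4/234375)*q1 + (8/78125)*q2 + (2/3125)*q3 + (8/1875)*q4 = 0.
  j^8: a_8 + q1*a_7 + q2*a_6 + q3*a_5 + q4*a_4 = 0, i.e. 1/1953125 + (8/2734375)*q1 + (4/234375)*q2 + (8/78125)*q3 + (2/3125)*q4 = 0.
Solving this linear system: q1 = -2/5, q2 = 9/175, q3 = -2/875, q4 = 1/43750.
The numerator is Q*f truncated at degree 4: P0 = a_0 = -12/17; P1 = a_1 + q1*a_0 = 256/425; P2 = a_2 + q1*a_1 + q2*a_0 = -1968/14875; P3 = a_3 + q1*a_2 + q2*a_1 + q3*a_0 = 304/31875; P4 = a_4 + q1*a_3 + q2*a_2 + q3*a_1 + q4*a_0 = -188/1115625.


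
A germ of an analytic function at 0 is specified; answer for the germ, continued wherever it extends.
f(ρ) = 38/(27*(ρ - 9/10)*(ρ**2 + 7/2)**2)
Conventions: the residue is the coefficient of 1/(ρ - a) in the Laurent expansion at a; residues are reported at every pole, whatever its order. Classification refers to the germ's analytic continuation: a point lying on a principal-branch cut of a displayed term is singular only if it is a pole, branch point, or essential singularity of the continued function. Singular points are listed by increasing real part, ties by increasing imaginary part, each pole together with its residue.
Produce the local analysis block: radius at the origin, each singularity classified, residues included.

Radius of convergence at 0: 9/10.
At -((1/2)*sqrt(14))*i: a pole of order 2; residue (-190000/5015547) - ((71630/9102289)*sqrt(14))*i.
At ((1/2)*sqrt(14))*i: a pole of order 2; residue (-190000/5015547) + ((71630/9102289)*sqrt(14))*i.
At 9/10: a pole of order 1; residue 380000/5015547.

Denominator factor (ρ**2 + 7/2)^2: discriminant -14, complex-conjugate roots ((1/2)*sqrt(14))*i and -((1/2)*sqrt(14))*i; poles of order 2, moduli (1/2)*sqrt(14) and (1/2)*sqrt(14).
Denominator factor (ρ - 9/10): pole of order 1 at 9/10, modulus 9/10.
The radius of convergence is the smallest modulus among the singular points: 9/10.
The factor ρ**2 + 7/2 splits as (ρ - a)(ρ - a') with a = -((1/2)*sqrt(14))*i, a' = ((1/2)*sqrt(14))*i. At the order-2 pole a set g(ρ) = (ρ - a)^2*f(ρ) = [38/(27*(ρ - 9/10))] / (ρ - a')^2.
Order-2 pole: residue = g'(a); g'(-((1/2)*sqrt(14))*i) = (-190000/5015547) - ((71630/9102289)*sqrt(14))*i, so the residue is (-190000/5015547) - ((71630/9102289)*sqrt(14))*i.
The factor ρ**2 + 7/2 splits as (ρ - a)(ρ - a') with a = ((1/2)*sqrt(14))*i, a' = -((1/2)*sqrt(14))*i. At the order-2 pole a set g(ρ) = (ρ - a)^2*f(ρ) = [38/(27*(ρ - 9/10))] / (ρ - a')^2.
Order-2 pole: residue = g'(a); g'(((1/2)*sqrt(14))*i) = (-190000/5015547) + ((71630/9102289)*sqrt(14))*i, so the residue is (-190000/5015547) + ((71630/9102289)*sqrt(14))*i.
At the order-1 pole 9/10 set g(ρ) = (ρ - (9/10))*f(ρ) = 38/(27*(ρ**2 + 7/2)**2).
Simple pole: residue = g(a) at a = 9/10, which is 380000/5015547.
List the singular points by increasing real part (a conjugate pair: the negative imaginary part first).


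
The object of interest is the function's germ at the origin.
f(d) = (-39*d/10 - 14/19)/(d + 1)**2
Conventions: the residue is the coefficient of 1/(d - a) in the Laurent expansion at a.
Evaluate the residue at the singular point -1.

The residue is -39/10.

At the order-2 pole -1 set g(d) = (d - (-1))^2*f(d) = -39*d/10 - 14/19.
Order-2 pole: residue = g'(a); g'(-1) = -39/10, so the residue is -39/10.


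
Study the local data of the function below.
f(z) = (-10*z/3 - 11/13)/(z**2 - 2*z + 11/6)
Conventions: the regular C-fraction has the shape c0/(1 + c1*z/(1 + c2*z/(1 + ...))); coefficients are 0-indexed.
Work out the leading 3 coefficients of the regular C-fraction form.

Taylor coefficients (expand at 0): a_0 = -6/13, a_1 = -332/143, a_2 = -276/121.
c0 = a_0 = -6/13. Peel one level at a time: if S = 1 + c*z/S' with S'(0) = 1, then c is the z-coefficient of S and S' = c*z/(S - 1).
S_1 = c0/f = 1 + (-166/33)*z + (22174/1089)*z^2 + ...; c1 = -166/33.
S_2 = c1*z/(S_1 - 1) = 1 + (11087/2739)*z + ...; c2 = 11087/2739.

The regular C-fraction coefficients are [-6/13, -166/33, 11087/2739].


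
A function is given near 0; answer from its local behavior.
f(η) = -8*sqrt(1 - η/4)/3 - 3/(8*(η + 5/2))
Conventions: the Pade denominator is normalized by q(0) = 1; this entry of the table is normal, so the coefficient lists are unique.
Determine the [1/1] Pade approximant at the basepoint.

Taylor coefficients needed (expand at 0): a_0 = -169/60, a_1 = 59/150, a_2 = -19/6000.
Write the denominator as Q(η) = 1 + q1*η. Requiring Q*f - P = O(η^3) with deg P <= 1 kills the coefficients of η^2..η^2 in Q*f:
  η^2: a_2 + q1*a_1 = 0, i.e. -19/6000 + (59/150)*q1 = 0.
Solving this linear system: q1 = 19/2360.
The numerator is Q*f truncated at degree 1: P0 = a_0 = -169/60; P1 = a_1 + q1*a_0 = 3499/9440.

The Pade approximant has numerator coefficients [-169/60, 3499/9440]; denominator coefficients [1, 19/2360].


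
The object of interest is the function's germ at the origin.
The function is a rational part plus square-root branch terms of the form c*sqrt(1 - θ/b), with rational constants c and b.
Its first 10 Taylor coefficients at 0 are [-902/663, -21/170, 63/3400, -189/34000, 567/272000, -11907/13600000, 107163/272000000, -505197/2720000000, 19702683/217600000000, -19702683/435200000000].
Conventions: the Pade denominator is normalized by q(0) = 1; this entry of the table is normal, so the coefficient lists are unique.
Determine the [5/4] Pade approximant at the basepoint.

The Pade approximant has numerator coefficients [-902/663, -3881/2210, -17073/22100, -23607/176800, -26919/3536000, -1701/27200000]; denominator coefficients [1, 6/5, 189/400, 27/400, 81/32000].

Taylor coefficients needed (read off): a_0 = -902/663, a_1 = -21/170, a_2 = 63/3400, a_3 = -189/34000, a_4 = 567/272000, a_5 = -11907/13600000, a_6 = 107163/272000000, a_7 = -505197/2720000000, a_8 = 19702683/217600000000, a_9 = -19702683/435200000000.
Write the denominator as Q(θ) = 1 + q1*θ + q2*θ^2 + q3*θ^3 + q4*θ^4. Requiring Q*f - P = O(θ^10) with deg P <= 5 kills the coefficients of θ^6..θ^9 in Q*f:
  θ^6: a_6 + q1*a_5 + q2*a_4 + q3*a_3 + q4*a_2 = 0, i.e. 107163/272000000 + (-11907/13600000)*q1 + (567/272000)*q2 + (-189/34000)*q3 + (63/3400)*q4 = 0.
  θ^7: a_7 + q1*a_6 + q2*a_5 + q3*a_4 + q4*a_3 = 0, i.e. -505197/2720000000 + (107163/272000000)*q1 + (-11907/13600000)*q2 + (567/272000)*q3 + (-189/34000)*q4 = 0.
  θ^8: a_8 + q1*a_7 + q2*a_6 + q3*a_5 + q4*a_4 = 0, i.e. 19702683/217600000000 + (-505197/2720000000)*q1 + (107163/272000000)*q2 + (-11907/13600000)*q3 + (567/272000)*q4 = 0.
  θ^9: a_9 + q1*a_8 + q2*a_7 + q3*a_6 + q4*a_5 = 0, i.e. -19702683/435200000000 + (19702683/217600000000)*q1 + (-505197/2720000000)*q2 + (107163/272000000)*q3 + (-11907/13600000)*q4 = 0.
Solving this linear system: q1 = 6/5, q2 = 189/400, q3 = 27/400, q4 = 81/32000.
The numerator is Q*f truncated at degree 5: P0 = a_0 = -902/663; P1 = a_1 + q1*a_0 = -3881/2210; P2 = a_2 + q1*a_1 + q2*a_0 = -17073/22100; P3 = a_3 + q1*a_2 + q2*a_1 + q3*a_0 = -23607/176800; P4 = a_4 + q1*a_3 + q2*a_2 + q3*a_1 + q4*a_0 = -26919/3536000; P5 = a_5 + q1*a_4 + q2*a_3 + q3*a_2 + q4*a_1 = -1701/27200000.


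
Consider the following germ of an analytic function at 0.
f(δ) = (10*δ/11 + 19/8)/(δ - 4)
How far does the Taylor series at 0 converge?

Denominator factor (δ - 4): pole of order 1 at 4, modulus 4.
The radius of convergence is the smallest modulus among the singular points: 4.

The radius of convergence is 4.


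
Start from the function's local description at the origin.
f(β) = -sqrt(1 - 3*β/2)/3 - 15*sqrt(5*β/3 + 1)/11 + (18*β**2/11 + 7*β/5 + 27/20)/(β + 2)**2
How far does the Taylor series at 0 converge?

The radius of convergence is 3/5.

Denominator factor (β + 2)^2: pole of order 2 at -2, modulus 2.
Branch term (-1/3)*sqrt(1 - β/(2/3)): its argument vanishes at β = 2/3, a square-root branch point, modulus 2/3.
Branch term (-15/11)*sqrt(1 - β/(-3/5)): its argument vanishes at β = -3/5, a square-root branch point, modulus 3/5.
The radius of convergence is the smallest modulus among the singular points: 3/5.


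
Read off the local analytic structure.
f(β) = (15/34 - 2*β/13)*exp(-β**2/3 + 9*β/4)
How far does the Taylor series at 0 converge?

The radius of convergence is infinite.

The factor exp(-β**2/3 + 9*β/4) is entire and contributes no finite singular point.
The polynomial part has no poles.
No finite singular points: the Taylor series at 0 converges everywhere.


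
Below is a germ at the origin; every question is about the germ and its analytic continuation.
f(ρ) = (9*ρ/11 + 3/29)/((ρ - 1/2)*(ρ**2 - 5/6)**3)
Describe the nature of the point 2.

Denominator factors: ρ - 1/2 = 3/2 at ρ = 2; ρ**2 - 5/6 = 19/6 at ρ = 2 — none vanishes.
So the germ continues analytically to 2.

The point is a regular point.


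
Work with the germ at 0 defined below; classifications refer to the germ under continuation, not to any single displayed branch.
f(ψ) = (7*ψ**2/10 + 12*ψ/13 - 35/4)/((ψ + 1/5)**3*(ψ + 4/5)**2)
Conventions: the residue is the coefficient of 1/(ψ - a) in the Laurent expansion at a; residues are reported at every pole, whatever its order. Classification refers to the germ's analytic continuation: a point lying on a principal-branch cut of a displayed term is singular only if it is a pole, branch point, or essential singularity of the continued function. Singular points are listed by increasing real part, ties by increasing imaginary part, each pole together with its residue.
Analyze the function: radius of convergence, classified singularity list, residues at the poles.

Denominator factor (ψ + 4/5)^2: pole of order 2 at -4/5, modulus 4/5.
Denominator factor (ψ + 1/5)^3: pole of order 3 at -1/5, modulus 1/5.
The radius of convergence is the smallest modulus among the singular points: 1/5.
At the order-2 pole -4/5 set g(ψ) = (ψ - (-4/5))^2*f(ψ) = (7*ψ**2/10 + 12*ψ/13 - 35/4)/(ψ + 1/5)**3.
Order-2 pole: residue = g'(a); g'(-4/5) = 98365/468, so the residue is 98365/468.
At the order-3 pole -1/5 set g(ψ) = (ψ - (-1/5))^3*f(ψ) = (7*ψ**2/10 + 12*ψ/13 - 35/4)/(ψ + 4/5)**2.
Order-3 pole: residue = g''(a)/2; g''(-1/5) = -98365/234, so the residue is -98365/468.
List the singular points by increasing real part (a conjugate pair: the negative imaginary part first).

Radius of convergence at 0: 1/5.
At -4/5: a pole of order 2; residue 98365/468.
At -1/5: a pole of order 3; residue -98365/468.


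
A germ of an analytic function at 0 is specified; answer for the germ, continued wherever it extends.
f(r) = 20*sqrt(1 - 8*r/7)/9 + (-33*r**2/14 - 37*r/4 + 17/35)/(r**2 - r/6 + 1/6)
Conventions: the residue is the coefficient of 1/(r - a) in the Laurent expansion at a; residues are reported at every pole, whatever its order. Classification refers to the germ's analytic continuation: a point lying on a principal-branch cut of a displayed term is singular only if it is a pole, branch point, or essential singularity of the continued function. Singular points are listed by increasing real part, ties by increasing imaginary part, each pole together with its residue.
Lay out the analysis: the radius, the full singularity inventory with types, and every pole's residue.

Radius of convergence at 0: (1/6)*sqrt(6).
At (1/12) - ((1/12)*sqrt(23))*i: a pole of order 1; residue (-135/28) + ((9/460)*sqrt(23))*i.
At (1/12) + ((1/12)*sqrt(23))*i: a pole of order 1; residue (-135/28) - ((9/460)*sqrt(23))*i.
At 7/8: an algebraic (square-root) branch point.

Denominator factor (r**2 - r/6 + 1/6): discriminant -23/36, complex-conjugate roots (1/12) + ((1/12)*sqrt(23))*i and (1/12) - ((1/12)*sqrt(23))*i; poles of order 1, moduli (1/6)*sqrt(6) and (1/6)*sqrt(6).
Branch term (20/9)*sqrt(1 - r/(7/8)): its argument vanishes at r = 7/8, a square-root branch point, modulus 7/8.
The radius of convergence is the smallest modulus among the singular points: (1/6)*sqrt(6).
The branch term is analytic at (1/12) - ((1/12)*sqrt(23))*i and contributes nothing to the residue; only the rational part matters.
The factor r**2 - r/6 + 1/6 splits as (r - a)(r - a') with a = (1/12) - ((1/12)*sqrt(23))*i, a' = (1/12) + ((1/12)*sqrt(23))*i. At the order-1 pole a set g(r) = (r - a)*(rational part) = [-33*r**2/14 - 37*r/4 + 17/35] / (r - a').
Simple pole: residue = g(a) at a = (1/12) - ((1/12)*sqrt(23))*i, which is (-135/28) + ((9/460)*sqrt(23))*i.
The branch term is analytic at (1/12) + ((1/12)*sqrt(23))*i and contributes nothing to the residue; only the rational part matters.
The factor r**2 - r/6 + 1/6 splits as (r - a)(r - a') with a = (1/12) + ((1/12)*sqrt(23))*i, a' = (1/12) - ((1/12)*sqrt(23))*i. At the order-1 pole a set g(r) = (r - a)*(rational part) = [-33*r**2/14 - 37*r/4 + 17/35] / (r - a').
Simple pole: residue = g(a) at a = (1/12) + ((1/12)*sqrt(23))*i, which is (-135/28) - ((9/460)*sqrt(23))*i.
List the singular points by increasing real part (a conjugate pair: the negative imaginary part first).


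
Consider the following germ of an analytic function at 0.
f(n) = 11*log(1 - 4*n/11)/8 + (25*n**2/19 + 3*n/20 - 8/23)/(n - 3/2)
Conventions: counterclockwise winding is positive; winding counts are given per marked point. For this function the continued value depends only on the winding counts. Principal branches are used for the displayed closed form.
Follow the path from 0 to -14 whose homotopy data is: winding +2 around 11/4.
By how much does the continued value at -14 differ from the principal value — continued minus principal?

The rational part is single-valued and drops out of the difference; each branch term changes only by its own monodromy.
(11/8)*log(1 - n/(11/4)): each positive loop around 11/4 adds 2*pi*i to the log, so winding +2 contributes (11/8)*(2)*2*pi*i = (11/2)*pi*i.
Summing the contributions at n = -14 gives (11/2)*pi*i.

Continued minus principal equals (11/2)*pi*i.


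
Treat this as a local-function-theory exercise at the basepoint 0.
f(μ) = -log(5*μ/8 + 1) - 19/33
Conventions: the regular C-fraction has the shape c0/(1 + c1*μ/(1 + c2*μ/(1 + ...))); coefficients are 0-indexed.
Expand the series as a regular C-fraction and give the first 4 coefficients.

The regular C-fraction coefficients are [-19/33, -165/152, 425/304, 19/816].

Taylor coefficients (expand at 0): a_0 = -19/33, a_1 = -5/8, a_2 = 25/128, a_3 = -125/1536.
c0 = a_0 = -19/33. Peel one level at a time: if S = 1 + c*μ/S' with S'(0) = 1, then c is the μ-coefficient of S and S' = c*μ/(S - 1).
S_1 = c0/f = 1 + (-165/152)*μ + (70125/46208)*μ^2 + ...; c1 = -165/152.
S_2 = c1*μ/(S_1 - 1) = 1 + (425/304)*μ + (-25/768)*μ^2 + ...; c2 = 425/304.
S_3 = c2*μ/(S_2 - 1) = 1 + (19/816)*μ + ...; c3 = 19/816.


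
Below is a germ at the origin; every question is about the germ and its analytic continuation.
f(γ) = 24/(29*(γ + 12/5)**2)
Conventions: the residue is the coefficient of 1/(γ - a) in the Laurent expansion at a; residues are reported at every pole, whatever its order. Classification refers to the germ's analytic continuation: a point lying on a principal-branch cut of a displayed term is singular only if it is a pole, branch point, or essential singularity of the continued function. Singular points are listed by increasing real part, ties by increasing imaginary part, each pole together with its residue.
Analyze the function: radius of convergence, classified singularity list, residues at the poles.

Radius of convergence at 0: 12/5.
At -12/5: a pole of order 2; residue 0.

Denominator factor (γ + 12/5)^2: pole of order 2 at -12/5, modulus 12/5.
The radius of convergence is the smallest modulus among the singular points: 12/5.
At the order-2 pole -12/5 set g(γ) = (γ - (-12/5))^2*f(γ) = 24/29.
Order-2 pole: residue = g'(a); g'(-12/5) = 0, so the residue is 0.


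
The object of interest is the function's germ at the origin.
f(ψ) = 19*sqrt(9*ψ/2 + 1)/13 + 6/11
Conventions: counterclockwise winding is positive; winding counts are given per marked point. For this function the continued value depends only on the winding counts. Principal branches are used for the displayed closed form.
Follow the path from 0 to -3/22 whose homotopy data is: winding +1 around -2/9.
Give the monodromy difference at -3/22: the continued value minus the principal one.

Continued minus principal equals -(19/143)*sqrt(187).

The rational part is single-valued and drops out of the difference; each branch term changes only by its own monodromy.
(19/13)*sqrt(1 - ψ/(-2/9)): winding +1 is odd, the square root flips sign, contributing -2*(19/13)*sqrt(1 - (-3/22)/(-2/9)) = -2*(19/13)*sqrt(17/44) = -(19/143)*sqrt(187).
Summing the contributions at ψ = -3/22 gives -(19/143)*sqrt(187).


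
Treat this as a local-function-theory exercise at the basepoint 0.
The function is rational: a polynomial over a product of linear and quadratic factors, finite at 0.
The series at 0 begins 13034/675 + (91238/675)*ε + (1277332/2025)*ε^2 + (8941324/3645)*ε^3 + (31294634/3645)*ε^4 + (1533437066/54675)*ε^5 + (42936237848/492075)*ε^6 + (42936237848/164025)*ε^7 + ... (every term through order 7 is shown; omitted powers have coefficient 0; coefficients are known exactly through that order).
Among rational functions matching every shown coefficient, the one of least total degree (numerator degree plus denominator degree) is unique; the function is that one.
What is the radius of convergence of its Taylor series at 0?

The radius of convergence is 3/7.

No rational of total degree below 3 reproduces all 8 coefficients; solving the [0/3] Pade equations on them gives f(ε) = -38/(25*(ε - 3/7)**3), whose expansion matches every shown term.
Denominator factor (ε - 3/7)^3: pole of order 3 at 3/7, modulus 3/7.
The radius of convergence is the smallest modulus among the singular points: 3/7.


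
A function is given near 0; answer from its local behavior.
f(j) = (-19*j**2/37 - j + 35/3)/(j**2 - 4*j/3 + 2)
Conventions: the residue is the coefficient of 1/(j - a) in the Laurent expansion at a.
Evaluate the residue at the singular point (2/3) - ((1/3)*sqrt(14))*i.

The residue is (-187/222) + ((3853/3108)*sqrt(14))*i.

The factor j**2 - 4*j/3 + 2 splits as (j - a)(j - a') with a = (2/3) - ((1/3)*sqrt(14))*i, a' = (2/3) + ((1/3)*sqrt(14))*i. At the order-1 pole a set g(j) = (j - a)*f(j) = [-19*j**2/37 - j + 35/3] / (j - a').
Simple pole: residue = g(a) at a = (2/3) - ((1/3)*sqrt(14))*i, which is (-187/222) + ((3853/3108)*sqrt(14))*i.


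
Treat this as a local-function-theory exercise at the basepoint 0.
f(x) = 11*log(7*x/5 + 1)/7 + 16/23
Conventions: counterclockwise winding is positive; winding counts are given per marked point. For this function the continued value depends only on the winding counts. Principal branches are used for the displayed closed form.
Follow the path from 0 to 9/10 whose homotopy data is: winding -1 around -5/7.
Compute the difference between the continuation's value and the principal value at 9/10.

Continued minus principal equals -(22/7)*pi*i.

The rational part is single-valued and drops out of the difference; each branch term changes only by its own monodromy.
(11/7)*log(1 - x/(-5/7)): each positive loop around -5/7 adds 2*pi*i to the log, so winding -1 contributes (11/7)*(-1)*2*pi*i = -(22/7)*pi*i.
Summing the contributions at x = 9/10 gives -(22/7)*pi*i.


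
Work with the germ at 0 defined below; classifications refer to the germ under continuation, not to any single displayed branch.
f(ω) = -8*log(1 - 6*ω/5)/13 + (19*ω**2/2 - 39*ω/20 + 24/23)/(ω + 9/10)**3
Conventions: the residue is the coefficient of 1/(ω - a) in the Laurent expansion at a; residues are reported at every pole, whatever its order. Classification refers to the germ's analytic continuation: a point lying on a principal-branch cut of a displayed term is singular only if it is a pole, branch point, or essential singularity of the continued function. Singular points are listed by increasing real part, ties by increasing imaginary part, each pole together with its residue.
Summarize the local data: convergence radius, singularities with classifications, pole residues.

Radius of convergence at 0: 5/6.
At -9/10: a pole of order 3; residue 19/2.
At 5/6: a logarithmic branch point.

Denominator factor (ω + 9/10)^3: pole of order 3 at -9/10, modulus 9/10.
Branch term (-8/13)*log(1 - ω/(5/6)): its argument vanishes at ω = 5/6, a logarithmic branch point, modulus 5/6.
The radius of convergence is the smallest modulus among the singular points: 5/6.
The branch term is analytic at -9/10 and contributes nothing to the residue; only the rational part matters.
At the order-3 pole -9/10 set g(ω) = (ω - (-9/10))^3*(rational part) = 19*ω**2/2 - 39*ω/20 + 24/23.
Order-3 pole: residue = g''(a)/2; g''(-9/10) = 19, so the residue is 19/2.
List the singular points by increasing real part (a conjugate pair: the negative imaginary part first).


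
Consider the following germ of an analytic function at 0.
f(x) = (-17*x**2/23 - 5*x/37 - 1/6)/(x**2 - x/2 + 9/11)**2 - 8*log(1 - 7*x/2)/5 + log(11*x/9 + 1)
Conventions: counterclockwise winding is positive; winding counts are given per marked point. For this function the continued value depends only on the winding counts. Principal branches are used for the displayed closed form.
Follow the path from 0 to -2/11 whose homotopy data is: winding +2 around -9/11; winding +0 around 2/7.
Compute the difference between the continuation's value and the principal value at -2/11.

The rational part is single-valued and drops out of the difference; each branch term changes only by its own monodromy.
(-8/5)*log(1 - x/(2/7)): winding 0 around 2/7, so this term returns to its principal value, contribution 0.
(1)*log(1 - x/(-9/11)): each positive loop around -9/11 adds 2*pi*i to the log, so winding +2 contributes (1)*(2)*2*pi*i = (4)*pi*i.
Summing the contributions at x = -2/11 gives (4)*pi*i.

Continued minus principal equals (4)*pi*i.


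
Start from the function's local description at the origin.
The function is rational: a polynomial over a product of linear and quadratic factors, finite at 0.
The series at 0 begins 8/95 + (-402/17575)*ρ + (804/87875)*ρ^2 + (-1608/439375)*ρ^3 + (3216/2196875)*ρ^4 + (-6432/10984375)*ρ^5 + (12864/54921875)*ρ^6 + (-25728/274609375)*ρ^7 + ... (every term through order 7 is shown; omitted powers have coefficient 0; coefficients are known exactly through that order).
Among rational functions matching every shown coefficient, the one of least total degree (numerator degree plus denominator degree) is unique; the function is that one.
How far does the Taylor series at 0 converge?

No rational of total degree below 2 reproduces all 8 coefficients; solving the [1/1] Pade equations on them gives f(ρ) = (ρ/37 + 4/19)/(ρ + 5/2), whose expansion matches every shown term.
Denominator factor (ρ + 5/2): pole of order 1 at -5/2, modulus 5/2.
The radius of convergence is the smallest modulus among the singular points: 5/2.

The radius of convergence is 5/2.


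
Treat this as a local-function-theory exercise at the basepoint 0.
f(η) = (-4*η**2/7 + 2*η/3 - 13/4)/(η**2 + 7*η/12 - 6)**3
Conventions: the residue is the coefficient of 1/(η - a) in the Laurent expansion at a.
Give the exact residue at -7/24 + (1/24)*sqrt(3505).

The residue is -(24392448/301413088375)*sqrt(3505).

The factor η**2 + 7*η/12 - 6 splits as (η - a)(η - a') with a = -7/24 + (1/24)*sqrt(3505), a' = -7/24 - (1/24)*sqrt(3505). At the order-3 pole a set g(η) = (η - a)^3*f(η) = [-4*η**2/7 + 2*η/3 - 13/4] / (η - a')^3.
Order-3 pole: residue = g''(a)/2; g''(-7/24 + (1/24)*sqrt(3505)) = -(48784896/301413088375)*sqrt(3505), so the residue is -(24392448/301413088375)*sqrt(3505).


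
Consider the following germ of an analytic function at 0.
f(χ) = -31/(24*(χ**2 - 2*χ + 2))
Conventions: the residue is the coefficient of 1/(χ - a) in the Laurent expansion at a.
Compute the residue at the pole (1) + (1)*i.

The factor χ**2 - 2*χ + 2 splits as (χ - a)(χ - a') with a = (1) + (1)*i, a' = (1) - (1)*i. At the order-1 pole a set g(χ) = (χ - a)*f(χ) = [-31/24] / (χ - a').
Simple pole: residue = g(a) at a = (1) + (1)*i, which is (31/48)*i.

The residue is (31/48)*i.
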